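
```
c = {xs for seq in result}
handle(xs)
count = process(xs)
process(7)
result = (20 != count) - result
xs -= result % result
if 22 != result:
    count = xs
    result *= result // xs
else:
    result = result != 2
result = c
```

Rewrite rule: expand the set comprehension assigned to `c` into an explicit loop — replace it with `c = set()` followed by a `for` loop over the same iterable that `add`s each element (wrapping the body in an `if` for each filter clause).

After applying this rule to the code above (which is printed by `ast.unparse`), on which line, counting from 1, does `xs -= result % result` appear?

Transformed code:
c = set()
for seq in result:
    c.add(xs)
handle(xs)
count = process(xs)
process(7)
result = (20 != count) - result
xs -= result % result
if 22 != result:
    count = xs
    result *= result // xs
else:
    result = result != 2
result = c

8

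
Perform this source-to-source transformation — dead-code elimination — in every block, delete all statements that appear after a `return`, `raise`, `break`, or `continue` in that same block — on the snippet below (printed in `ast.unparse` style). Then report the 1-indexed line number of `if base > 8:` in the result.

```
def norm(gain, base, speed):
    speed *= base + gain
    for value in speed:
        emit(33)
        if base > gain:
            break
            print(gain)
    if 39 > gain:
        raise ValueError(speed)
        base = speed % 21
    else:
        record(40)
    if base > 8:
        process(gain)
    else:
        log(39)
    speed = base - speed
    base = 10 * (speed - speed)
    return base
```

Transformed code:
def norm(gain, base, speed):
    speed *= base + gain
    for value in speed:
        emit(33)
        if base > gain:
            break
    if 39 > gain:
        raise ValueError(speed)
    else:
        record(40)
    if base > 8:
        process(gain)
    else:
        log(39)
    speed = base - speed
    base = 10 * (speed - speed)
    return base

11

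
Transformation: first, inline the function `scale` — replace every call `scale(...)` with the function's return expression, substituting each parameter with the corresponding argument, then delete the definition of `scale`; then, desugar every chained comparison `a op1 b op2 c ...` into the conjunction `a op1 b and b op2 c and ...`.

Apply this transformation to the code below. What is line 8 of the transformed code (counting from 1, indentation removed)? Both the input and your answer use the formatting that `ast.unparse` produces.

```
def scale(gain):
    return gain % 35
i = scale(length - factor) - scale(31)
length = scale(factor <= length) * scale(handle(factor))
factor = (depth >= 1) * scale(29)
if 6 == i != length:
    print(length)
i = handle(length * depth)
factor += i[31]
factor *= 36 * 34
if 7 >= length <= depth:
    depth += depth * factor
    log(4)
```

factor *= 36 * 34

Transformed code:
i = (length - factor) % 35 - 31 % 35
length = (factor <= length) % 35 * (handle(factor) % 35)
factor = (depth >= 1) * (29 % 35)
if 6 == i and i != length:
    print(length)
i = handle(length * depth)
factor += i[31]
factor *= 36 * 34
if 7 >= length and length <= depth:
    depth += depth * factor
    log(4)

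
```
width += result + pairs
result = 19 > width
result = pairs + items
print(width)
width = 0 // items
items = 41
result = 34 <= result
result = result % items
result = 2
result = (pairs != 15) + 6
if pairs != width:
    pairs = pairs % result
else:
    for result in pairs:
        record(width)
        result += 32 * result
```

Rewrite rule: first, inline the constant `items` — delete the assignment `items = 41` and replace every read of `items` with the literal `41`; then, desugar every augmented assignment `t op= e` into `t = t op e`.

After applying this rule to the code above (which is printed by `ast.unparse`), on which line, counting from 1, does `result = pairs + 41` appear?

3

Transformed code:
width = width + (result + pairs)
result = 19 > width
result = pairs + 41
print(width)
width = 0 // 41
result = 34 <= result
result = result % 41
result = 2
result = (pairs != 15) + 6
if pairs != width:
    pairs = pairs % result
else:
    for result in pairs:
        record(width)
        result = result + 32 * result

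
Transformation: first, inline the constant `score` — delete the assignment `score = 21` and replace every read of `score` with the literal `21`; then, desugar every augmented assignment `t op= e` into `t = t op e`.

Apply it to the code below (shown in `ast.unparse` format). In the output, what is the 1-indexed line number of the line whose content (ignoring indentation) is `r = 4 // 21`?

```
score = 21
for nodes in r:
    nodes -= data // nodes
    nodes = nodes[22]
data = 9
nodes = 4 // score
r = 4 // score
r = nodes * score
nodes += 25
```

Transformed code:
for nodes in r:
    nodes = nodes - data // nodes
    nodes = nodes[22]
data = 9
nodes = 4 // 21
r = 4 // 21
r = nodes * 21
nodes = nodes + 25

6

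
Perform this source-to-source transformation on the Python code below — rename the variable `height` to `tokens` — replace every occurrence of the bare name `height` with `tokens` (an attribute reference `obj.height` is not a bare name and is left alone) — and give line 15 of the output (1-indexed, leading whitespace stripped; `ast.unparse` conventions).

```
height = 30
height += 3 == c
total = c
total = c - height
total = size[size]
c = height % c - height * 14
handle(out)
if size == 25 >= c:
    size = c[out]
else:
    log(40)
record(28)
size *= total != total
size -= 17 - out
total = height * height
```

Transformed code:
tokens = 30
tokens += 3 == c
total = c
total = c - tokens
total = size[size]
c = tokens % c - tokens * 14
handle(out)
if size == 25 >= c:
    size = c[out]
else:
    log(40)
record(28)
size *= total != total
size -= 17 - out
total = tokens * tokens

total = tokens * tokens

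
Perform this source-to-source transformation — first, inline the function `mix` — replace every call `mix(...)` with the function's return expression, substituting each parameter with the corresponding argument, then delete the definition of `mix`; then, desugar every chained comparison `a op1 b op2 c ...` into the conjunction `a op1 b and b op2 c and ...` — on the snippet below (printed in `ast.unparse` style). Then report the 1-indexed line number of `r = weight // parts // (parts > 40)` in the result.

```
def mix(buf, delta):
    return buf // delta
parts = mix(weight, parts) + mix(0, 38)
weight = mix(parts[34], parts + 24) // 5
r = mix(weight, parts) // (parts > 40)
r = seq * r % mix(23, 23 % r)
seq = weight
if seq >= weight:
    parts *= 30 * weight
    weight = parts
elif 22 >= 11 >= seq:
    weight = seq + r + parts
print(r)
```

3

Transformed code:
parts = weight // parts + 0 // 38
weight = parts[34] // (parts + 24) // 5
r = weight // parts // (parts > 40)
r = seq * r % (23 // (23 % r))
seq = weight
if seq >= weight:
    parts *= 30 * weight
    weight = parts
elif 22 >= 11 and 11 >= seq:
    weight = seq + r + parts
print(r)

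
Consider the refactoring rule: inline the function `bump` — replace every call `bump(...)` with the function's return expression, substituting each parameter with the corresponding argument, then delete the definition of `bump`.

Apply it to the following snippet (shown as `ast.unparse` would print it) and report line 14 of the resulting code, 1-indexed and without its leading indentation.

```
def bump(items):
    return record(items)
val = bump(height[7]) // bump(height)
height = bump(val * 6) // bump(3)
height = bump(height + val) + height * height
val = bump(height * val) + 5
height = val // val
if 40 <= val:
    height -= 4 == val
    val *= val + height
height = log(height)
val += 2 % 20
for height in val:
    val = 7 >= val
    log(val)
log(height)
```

Transformed code:
val = record(height[7]) // record(height)
height = record(val * 6) // record(3)
height = record(height + val) + height * height
val = record(height * val) + 5
height = val // val
if 40 <= val:
    height -= 4 == val
    val *= val + height
height = log(height)
val += 2 % 20
for height in val:
    val = 7 >= val
    log(val)
log(height)

log(height)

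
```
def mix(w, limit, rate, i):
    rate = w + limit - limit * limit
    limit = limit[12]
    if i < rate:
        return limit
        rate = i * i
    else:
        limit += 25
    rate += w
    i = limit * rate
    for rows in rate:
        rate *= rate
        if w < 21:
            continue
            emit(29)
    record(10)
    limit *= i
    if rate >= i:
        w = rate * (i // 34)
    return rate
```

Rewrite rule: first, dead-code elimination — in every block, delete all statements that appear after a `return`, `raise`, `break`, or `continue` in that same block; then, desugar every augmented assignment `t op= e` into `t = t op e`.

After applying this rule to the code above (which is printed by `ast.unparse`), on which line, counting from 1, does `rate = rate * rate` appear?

Transformed code:
def mix(w, limit, rate, i):
    rate = w + limit - limit * limit
    limit = limit[12]
    if i < rate:
        return limit
    else:
        limit = limit + 25
    rate = rate + w
    i = limit * rate
    for rows in rate:
        rate = rate * rate
        if w < 21:
            continue
    record(10)
    limit = limit * i
    if rate >= i:
        w = rate * (i // 34)
    return rate

11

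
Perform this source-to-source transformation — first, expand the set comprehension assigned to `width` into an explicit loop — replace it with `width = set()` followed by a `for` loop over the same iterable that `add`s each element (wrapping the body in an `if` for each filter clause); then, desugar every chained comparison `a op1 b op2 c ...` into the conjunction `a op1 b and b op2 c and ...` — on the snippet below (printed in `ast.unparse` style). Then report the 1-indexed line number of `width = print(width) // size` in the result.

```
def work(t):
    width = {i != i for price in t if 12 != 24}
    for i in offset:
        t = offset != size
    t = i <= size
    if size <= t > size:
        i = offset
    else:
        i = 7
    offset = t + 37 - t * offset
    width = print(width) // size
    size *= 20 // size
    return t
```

Transformed code:
def work(t):
    width = set()
    for price in t:
        if 12 != 24:
            width.add(i != i)
    for i in offset:
        t = offset != size
    t = i <= size
    if size <= t and t > size:
        i = offset
    else:
        i = 7
    offset = t + 37 - t * offset
    width = print(width) // size
    size *= 20 // size
    return t

14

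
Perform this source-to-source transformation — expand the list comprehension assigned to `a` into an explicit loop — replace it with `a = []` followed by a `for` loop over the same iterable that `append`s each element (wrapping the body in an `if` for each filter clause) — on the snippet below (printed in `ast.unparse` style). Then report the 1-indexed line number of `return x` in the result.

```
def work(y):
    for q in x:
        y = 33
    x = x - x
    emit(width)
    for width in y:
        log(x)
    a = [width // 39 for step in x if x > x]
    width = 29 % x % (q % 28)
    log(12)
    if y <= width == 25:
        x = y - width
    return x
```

16

Transformed code:
def work(y):
    for q in x:
        y = 33
    x = x - x
    emit(width)
    for width in y:
        log(x)
    a = []
    for step in x:
        if x > x:
            a.append(width // 39)
    width = 29 % x % (q % 28)
    log(12)
    if y <= width == 25:
        x = y - width
    return x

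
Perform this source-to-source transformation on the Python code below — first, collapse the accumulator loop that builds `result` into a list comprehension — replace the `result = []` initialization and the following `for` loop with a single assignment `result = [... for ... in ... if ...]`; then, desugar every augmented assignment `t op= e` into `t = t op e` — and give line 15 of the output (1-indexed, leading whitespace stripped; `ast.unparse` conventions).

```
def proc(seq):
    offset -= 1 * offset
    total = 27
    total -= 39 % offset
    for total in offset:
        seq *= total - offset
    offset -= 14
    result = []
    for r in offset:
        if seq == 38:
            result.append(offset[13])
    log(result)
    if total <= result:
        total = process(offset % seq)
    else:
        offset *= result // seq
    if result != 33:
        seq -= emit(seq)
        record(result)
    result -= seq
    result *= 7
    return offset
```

seq = seq - emit(seq)

Transformed code:
def proc(seq):
    offset = offset - 1 * offset
    total = 27
    total = total - 39 % offset
    for total in offset:
        seq = seq * (total - offset)
    offset = offset - 14
    result = [offset[13] for r in offset if seq == 38]
    log(result)
    if total <= result:
        total = process(offset % seq)
    else:
        offset = offset * (result // seq)
    if result != 33:
        seq = seq - emit(seq)
        record(result)
    result = result - seq
    result = result * 7
    return offset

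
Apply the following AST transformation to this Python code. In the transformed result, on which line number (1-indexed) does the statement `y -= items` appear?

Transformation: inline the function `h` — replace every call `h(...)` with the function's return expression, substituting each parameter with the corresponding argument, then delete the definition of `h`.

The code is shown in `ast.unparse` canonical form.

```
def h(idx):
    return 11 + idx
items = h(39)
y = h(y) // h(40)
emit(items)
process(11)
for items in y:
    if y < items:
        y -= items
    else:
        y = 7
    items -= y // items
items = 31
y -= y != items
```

Transformed code:
items = 11 + 39
y = (11 + y) // (11 + 40)
emit(items)
process(11)
for items in y:
    if y < items:
        y -= items
    else:
        y = 7
    items -= y // items
items = 31
y -= y != items

7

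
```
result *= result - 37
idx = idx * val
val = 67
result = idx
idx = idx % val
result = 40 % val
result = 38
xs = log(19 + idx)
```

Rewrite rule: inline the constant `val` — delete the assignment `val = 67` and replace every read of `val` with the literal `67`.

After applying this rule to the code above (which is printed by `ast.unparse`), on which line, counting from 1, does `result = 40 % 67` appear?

Transformed code:
result *= result - 37
idx = idx * 67
result = idx
idx = idx % 67
result = 40 % 67
result = 38
xs = log(19 + idx)

5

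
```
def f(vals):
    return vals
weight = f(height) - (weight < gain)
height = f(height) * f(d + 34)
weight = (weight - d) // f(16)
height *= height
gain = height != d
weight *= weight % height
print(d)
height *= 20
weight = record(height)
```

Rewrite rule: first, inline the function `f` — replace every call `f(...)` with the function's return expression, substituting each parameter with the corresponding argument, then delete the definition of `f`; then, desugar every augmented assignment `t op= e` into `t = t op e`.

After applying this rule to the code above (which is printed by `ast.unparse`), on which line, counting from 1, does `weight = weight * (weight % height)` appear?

6

Transformed code:
weight = height - (weight < gain)
height = height * (d + 34)
weight = (weight - d) // 16
height = height * height
gain = height != d
weight = weight * (weight % height)
print(d)
height = height * 20
weight = record(height)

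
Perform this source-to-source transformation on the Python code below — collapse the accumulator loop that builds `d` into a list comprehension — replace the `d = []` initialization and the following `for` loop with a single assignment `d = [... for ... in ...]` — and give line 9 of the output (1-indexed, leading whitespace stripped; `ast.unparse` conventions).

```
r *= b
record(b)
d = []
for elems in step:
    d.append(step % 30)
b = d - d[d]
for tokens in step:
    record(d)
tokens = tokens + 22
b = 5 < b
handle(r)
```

Transformed code:
r *= b
record(b)
d = [step % 30 for elems in step]
b = d - d[d]
for tokens in step:
    record(d)
tokens = tokens + 22
b = 5 < b
handle(r)

handle(r)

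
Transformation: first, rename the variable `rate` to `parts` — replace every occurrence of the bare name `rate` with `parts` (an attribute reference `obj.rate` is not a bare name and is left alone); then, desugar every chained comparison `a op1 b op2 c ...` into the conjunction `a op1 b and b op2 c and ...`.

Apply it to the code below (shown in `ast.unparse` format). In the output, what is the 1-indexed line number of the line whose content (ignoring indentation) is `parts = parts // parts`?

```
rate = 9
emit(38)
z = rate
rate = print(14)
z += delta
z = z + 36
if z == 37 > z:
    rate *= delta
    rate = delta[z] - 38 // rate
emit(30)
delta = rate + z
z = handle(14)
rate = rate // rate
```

13

Transformed code:
parts = 9
emit(38)
z = parts
parts = print(14)
z += delta
z = z + 36
if z == 37 and 37 > z:
    parts *= delta
    parts = delta[z] - 38 // parts
emit(30)
delta = parts + z
z = handle(14)
parts = parts // parts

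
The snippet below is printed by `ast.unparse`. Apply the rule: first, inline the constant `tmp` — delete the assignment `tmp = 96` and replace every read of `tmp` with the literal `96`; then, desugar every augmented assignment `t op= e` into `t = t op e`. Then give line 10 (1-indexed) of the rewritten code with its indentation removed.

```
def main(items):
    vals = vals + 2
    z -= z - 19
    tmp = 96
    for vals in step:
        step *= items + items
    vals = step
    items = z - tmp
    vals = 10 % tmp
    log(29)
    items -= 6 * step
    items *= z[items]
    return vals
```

items = items - 6 * step

Transformed code:
def main(items):
    vals = vals + 2
    z = z - (z - 19)
    for vals in step:
        step = step * (items + items)
    vals = step
    items = z - 96
    vals = 10 % 96
    log(29)
    items = items - 6 * step
    items = items * z[items]
    return vals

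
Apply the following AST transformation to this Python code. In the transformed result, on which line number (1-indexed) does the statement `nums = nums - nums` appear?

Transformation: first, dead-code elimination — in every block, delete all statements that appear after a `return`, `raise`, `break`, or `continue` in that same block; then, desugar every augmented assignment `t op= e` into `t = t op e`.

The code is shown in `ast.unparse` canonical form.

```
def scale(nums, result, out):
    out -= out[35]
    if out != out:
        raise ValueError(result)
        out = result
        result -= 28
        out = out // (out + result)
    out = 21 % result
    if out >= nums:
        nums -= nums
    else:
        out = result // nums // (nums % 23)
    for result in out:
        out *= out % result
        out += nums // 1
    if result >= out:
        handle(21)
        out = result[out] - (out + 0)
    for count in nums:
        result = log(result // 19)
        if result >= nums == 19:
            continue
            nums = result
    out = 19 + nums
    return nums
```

7

Transformed code:
def scale(nums, result, out):
    out = out - out[35]
    if out != out:
        raise ValueError(result)
    out = 21 % result
    if out >= nums:
        nums = nums - nums
    else:
        out = result // nums // (nums % 23)
    for result in out:
        out = out * (out % result)
        out = out + nums // 1
    if result >= out:
        handle(21)
        out = result[out] - (out + 0)
    for count in nums:
        result = log(result // 19)
        if result >= nums == 19:
            continue
    out = 19 + nums
    return nums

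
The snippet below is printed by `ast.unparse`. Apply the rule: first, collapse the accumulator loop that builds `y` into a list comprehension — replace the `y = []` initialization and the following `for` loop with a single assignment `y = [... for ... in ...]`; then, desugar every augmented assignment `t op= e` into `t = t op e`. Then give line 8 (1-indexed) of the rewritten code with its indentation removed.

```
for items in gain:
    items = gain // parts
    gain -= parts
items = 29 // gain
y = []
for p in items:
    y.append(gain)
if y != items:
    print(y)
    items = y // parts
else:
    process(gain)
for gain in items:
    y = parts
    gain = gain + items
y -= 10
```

items = y // parts

Transformed code:
for items in gain:
    items = gain // parts
    gain = gain - parts
items = 29 // gain
y = [gain for p in items]
if y != items:
    print(y)
    items = y // parts
else:
    process(gain)
for gain in items:
    y = parts
    gain = gain + items
y = y - 10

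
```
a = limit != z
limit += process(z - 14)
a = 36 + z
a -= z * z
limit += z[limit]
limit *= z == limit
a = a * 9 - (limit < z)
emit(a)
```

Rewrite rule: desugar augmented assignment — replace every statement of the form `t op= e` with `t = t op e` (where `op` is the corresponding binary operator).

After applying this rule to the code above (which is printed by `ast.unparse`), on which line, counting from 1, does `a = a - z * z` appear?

4

Transformed code:
a = limit != z
limit = limit + process(z - 14)
a = 36 + z
a = a - z * z
limit = limit + z[limit]
limit = limit * (z == limit)
a = a * 9 - (limit < z)
emit(a)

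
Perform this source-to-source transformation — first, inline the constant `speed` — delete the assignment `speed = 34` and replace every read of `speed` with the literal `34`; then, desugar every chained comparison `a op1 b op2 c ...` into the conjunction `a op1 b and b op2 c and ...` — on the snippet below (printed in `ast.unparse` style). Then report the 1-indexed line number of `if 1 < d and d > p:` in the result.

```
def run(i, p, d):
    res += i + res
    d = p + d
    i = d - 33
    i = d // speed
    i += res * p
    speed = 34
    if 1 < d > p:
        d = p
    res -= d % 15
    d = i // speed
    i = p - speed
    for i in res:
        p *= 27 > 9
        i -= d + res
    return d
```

Transformed code:
def run(i, p, d):
    res += i + res
    d = p + d
    i = d - 33
    i = d // 34
    i += res * p
    if 1 < d and d > p:
        d = p
    res -= d % 15
    d = i // 34
    i = p - 34
    for i in res:
        p *= 27 > 9
        i -= d + res
    return d

7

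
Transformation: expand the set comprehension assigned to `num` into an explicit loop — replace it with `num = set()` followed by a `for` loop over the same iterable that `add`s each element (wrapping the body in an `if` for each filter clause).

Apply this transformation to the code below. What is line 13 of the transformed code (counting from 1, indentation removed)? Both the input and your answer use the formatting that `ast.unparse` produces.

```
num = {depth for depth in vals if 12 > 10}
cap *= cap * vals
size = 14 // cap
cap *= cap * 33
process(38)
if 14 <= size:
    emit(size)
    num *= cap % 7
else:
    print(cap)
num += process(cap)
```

print(cap)

Transformed code:
num = set()
for depth in vals:
    if 12 > 10:
        num.add(depth)
cap *= cap * vals
size = 14 // cap
cap *= cap * 33
process(38)
if 14 <= size:
    emit(size)
    num *= cap % 7
else:
    print(cap)
num += process(cap)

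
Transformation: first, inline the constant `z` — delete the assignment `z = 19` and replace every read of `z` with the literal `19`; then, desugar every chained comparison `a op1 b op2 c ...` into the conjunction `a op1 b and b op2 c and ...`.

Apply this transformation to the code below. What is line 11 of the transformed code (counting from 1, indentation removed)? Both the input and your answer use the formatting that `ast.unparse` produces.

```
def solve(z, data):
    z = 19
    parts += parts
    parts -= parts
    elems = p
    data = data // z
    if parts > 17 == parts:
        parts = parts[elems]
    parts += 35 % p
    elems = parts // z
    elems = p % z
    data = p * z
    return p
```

data = p * 19

Transformed code:
def solve(z, data):
    parts += parts
    parts -= parts
    elems = p
    data = data // 19
    if parts > 17 and 17 == parts:
        parts = parts[elems]
    parts += 35 % p
    elems = parts // 19
    elems = p % 19
    data = p * 19
    return p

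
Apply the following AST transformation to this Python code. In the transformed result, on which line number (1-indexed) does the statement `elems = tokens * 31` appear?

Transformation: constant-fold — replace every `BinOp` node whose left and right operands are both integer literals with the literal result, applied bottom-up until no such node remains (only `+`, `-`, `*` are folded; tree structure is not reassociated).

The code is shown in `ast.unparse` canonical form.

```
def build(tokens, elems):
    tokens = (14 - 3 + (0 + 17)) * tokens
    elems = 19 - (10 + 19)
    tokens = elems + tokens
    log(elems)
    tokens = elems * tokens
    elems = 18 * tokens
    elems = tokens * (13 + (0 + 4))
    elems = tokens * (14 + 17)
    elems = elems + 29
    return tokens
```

9

Transformed code:
def build(tokens, elems):
    tokens = 28 * tokens
    elems = -10
    tokens = elems + tokens
    log(elems)
    tokens = elems * tokens
    elems = 18 * tokens
    elems = tokens * 17
    elems = tokens * 31
    elems = elems + 29
    return tokens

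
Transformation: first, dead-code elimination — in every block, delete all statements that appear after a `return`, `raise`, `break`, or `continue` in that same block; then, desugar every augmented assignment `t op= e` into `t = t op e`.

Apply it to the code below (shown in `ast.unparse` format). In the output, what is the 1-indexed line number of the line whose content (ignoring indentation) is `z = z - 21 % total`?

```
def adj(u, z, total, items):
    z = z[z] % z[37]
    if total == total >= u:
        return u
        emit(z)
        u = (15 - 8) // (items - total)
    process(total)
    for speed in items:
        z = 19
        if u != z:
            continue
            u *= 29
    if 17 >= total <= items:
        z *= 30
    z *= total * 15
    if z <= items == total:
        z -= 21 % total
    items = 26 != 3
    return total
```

14

Transformed code:
def adj(u, z, total, items):
    z = z[z] % z[37]
    if total == total >= u:
        return u
    process(total)
    for speed in items:
        z = 19
        if u != z:
            continue
    if 17 >= total <= items:
        z = z * 30
    z = z * (total * 15)
    if z <= items == total:
        z = z - 21 % total
    items = 26 != 3
    return total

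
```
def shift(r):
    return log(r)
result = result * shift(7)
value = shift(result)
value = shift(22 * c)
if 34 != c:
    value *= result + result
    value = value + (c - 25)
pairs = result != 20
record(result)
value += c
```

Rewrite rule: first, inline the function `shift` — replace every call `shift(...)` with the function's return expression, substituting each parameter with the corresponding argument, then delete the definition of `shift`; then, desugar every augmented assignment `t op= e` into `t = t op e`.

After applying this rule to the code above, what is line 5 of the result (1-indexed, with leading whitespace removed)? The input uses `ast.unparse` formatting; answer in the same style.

value = value * (result + result)

Transformed code:
result = result * log(7)
value = log(result)
value = log(22 * c)
if 34 != c:
    value = value * (result + result)
    value = value + (c - 25)
pairs = result != 20
record(result)
value = value + c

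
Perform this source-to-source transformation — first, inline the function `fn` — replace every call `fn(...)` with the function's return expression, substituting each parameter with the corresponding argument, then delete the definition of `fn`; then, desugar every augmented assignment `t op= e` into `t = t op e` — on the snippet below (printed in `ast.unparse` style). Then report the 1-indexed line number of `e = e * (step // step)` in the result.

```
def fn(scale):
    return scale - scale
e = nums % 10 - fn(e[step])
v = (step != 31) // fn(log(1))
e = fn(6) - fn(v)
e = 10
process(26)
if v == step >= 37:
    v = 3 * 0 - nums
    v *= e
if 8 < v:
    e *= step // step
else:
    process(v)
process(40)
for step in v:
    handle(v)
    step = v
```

Transformed code:
e = nums % 10 - (e[step] - e[step])
v = (step != 31) // (log(1) - log(1))
e = 6 - 6 - (v - v)
e = 10
process(26)
if v == step >= 37:
    v = 3 * 0 - nums
    v = v * e
if 8 < v:
    e = e * (step // step)
else:
    process(v)
process(40)
for step in v:
    handle(v)
    step = v

10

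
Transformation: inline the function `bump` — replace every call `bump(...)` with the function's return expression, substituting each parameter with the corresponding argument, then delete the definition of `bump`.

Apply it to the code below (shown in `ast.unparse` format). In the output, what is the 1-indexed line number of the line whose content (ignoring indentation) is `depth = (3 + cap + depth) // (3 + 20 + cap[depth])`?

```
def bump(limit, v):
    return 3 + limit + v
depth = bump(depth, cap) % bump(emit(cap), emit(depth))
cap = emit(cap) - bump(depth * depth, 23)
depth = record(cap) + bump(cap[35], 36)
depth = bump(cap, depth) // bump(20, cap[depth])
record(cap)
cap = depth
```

Transformed code:
depth = (3 + depth + cap) % (3 + emit(cap) + emit(depth))
cap = emit(cap) - (3 + depth * depth + 23)
depth = record(cap) + (3 + cap[35] + 36)
depth = (3 + cap + depth) // (3 + 20 + cap[depth])
record(cap)
cap = depth

4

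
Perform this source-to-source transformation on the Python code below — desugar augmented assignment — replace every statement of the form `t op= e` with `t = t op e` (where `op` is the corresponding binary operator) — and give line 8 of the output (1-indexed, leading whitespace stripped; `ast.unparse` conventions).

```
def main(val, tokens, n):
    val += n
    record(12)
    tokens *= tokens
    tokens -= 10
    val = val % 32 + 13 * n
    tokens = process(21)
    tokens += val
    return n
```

Transformed code:
def main(val, tokens, n):
    val = val + n
    record(12)
    tokens = tokens * tokens
    tokens = tokens - 10
    val = val % 32 + 13 * n
    tokens = process(21)
    tokens = tokens + val
    return n

tokens = tokens + val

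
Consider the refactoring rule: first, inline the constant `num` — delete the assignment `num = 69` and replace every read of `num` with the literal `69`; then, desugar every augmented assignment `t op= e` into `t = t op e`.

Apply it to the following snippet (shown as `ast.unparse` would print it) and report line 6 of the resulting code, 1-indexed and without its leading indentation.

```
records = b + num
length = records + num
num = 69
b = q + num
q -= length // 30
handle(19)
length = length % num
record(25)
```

length = length % 69

Transformed code:
records = b + 69
length = records + 69
b = q + 69
q = q - length // 30
handle(19)
length = length % 69
record(25)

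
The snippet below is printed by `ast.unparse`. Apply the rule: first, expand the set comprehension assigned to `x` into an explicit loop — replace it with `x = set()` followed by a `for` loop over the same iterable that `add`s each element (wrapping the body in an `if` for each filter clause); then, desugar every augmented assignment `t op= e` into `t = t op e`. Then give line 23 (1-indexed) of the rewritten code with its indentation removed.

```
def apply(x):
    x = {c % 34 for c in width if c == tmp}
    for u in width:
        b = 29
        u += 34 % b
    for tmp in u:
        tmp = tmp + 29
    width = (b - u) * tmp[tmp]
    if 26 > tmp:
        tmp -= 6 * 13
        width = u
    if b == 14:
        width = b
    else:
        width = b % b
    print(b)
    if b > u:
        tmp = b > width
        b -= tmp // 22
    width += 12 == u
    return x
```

Transformed code:
def apply(x):
    x = set()
    for c in width:
        if c == tmp:
            x.add(c % 34)
    for u in width:
        b = 29
        u = u + 34 % b
    for tmp in u:
        tmp = tmp + 29
    width = (b - u) * tmp[tmp]
    if 26 > tmp:
        tmp = tmp - 6 * 13
        width = u
    if b == 14:
        width = b
    else:
        width = b % b
    print(b)
    if b > u:
        tmp = b > width
        b = b - tmp // 22
    width = width + (12 == u)
    return x

width = width + (12 == u)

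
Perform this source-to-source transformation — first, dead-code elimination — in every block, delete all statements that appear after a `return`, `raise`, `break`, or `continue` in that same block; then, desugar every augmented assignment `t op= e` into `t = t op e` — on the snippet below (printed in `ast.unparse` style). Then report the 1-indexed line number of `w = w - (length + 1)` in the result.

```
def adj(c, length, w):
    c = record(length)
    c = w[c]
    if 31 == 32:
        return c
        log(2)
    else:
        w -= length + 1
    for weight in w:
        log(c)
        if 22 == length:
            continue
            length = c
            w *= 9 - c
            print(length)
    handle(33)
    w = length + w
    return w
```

Transformed code:
def adj(c, length, w):
    c = record(length)
    c = w[c]
    if 31 == 32:
        return c
    else:
        w = w - (length + 1)
    for weight in w:
        log(c)
        if 22 == length:
            continue
    handle(33)
    w = length + w
    return w

7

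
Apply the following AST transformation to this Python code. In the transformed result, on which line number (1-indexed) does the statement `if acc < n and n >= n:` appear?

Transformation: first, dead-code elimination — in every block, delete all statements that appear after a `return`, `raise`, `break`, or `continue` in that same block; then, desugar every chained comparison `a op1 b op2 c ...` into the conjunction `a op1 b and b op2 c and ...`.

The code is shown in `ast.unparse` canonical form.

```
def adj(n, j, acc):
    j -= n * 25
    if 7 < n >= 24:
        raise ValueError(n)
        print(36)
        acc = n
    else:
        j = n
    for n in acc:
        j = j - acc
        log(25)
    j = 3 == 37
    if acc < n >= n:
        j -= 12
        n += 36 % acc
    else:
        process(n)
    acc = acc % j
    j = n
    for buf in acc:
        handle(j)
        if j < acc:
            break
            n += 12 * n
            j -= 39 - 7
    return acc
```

11

Transformed code:
def adj(n, j, acc):
    j -= n * 25
    if 7 < n and n >= 24:
        raise ValueError(n)
    else:
        j = n
    for n in acc:
        j = j - acc
        log(25)
    j = 3 == 37
    if acc < n and n >= n:
        j -= 12
        n += 36 % acc
    else:
        process(n)
    acc = acc % j
    j = n
    for buf in acc:
        handle(j)
        if j < acc:
            break
    return acc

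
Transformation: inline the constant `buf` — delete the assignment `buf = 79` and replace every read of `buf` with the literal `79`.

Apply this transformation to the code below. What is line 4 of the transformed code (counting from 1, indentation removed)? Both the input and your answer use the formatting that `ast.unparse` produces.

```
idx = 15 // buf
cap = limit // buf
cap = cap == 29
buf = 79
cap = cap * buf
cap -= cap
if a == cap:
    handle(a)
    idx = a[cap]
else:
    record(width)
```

cap = cap * 79

Transformed code:
idx = 15 // 79
cap = limit // 79
cap = cap == 29
cap = cap * 79
cap -= cap
if a == cap:
    handle(a)
    idx = a[cap]
else:
    record(width)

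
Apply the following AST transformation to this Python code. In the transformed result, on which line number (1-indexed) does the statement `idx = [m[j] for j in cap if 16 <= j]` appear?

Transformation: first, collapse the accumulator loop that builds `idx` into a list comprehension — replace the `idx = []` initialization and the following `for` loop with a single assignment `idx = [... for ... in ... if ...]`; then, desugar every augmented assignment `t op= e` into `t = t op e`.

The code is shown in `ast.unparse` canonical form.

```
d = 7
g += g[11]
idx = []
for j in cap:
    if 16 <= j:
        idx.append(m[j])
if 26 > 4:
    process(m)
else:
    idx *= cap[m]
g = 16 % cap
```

3

Transformed code:
d = 7
g = g + g[11]
idx = [m[j] for j in cap if 16 <= j]
if 26 > 4:
    process(m)
else:
    idx = idx * cap[m]
g = 16 % cap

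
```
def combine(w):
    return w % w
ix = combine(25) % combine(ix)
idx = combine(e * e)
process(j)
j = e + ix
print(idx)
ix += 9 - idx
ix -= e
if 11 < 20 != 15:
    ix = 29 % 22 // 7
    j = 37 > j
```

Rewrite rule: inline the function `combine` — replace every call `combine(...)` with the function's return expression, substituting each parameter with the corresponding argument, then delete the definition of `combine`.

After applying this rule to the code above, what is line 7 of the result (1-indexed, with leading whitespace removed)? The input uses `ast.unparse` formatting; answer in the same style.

Transformed code:
ix = 25 % 25 % (ix % ix)
idx = e * e % (e * e)
process(j)
j = e + ix
print(idx)
ix += 9 - idx
ix -= e
if 11 < 20 != 15:
    ix = 29 % 22 // 7
    j = 37 > j

ix -= e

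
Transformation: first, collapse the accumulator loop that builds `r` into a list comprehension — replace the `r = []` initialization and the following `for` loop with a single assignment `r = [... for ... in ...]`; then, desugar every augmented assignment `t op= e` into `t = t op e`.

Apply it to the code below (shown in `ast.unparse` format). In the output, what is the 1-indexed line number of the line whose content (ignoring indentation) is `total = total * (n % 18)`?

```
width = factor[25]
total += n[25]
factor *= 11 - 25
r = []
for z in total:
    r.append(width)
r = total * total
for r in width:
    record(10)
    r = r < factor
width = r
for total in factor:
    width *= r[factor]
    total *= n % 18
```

Transformed code:
width = factor[25]
total = total + n[25]
factor = factor * (11 - 25)
r = [width for z in total]
r = total * total
for r in width:
    record(10)
    r = r < factor
width = r
for total in factor:
    width = width * r[factor]
    total = total * (n % 18)

12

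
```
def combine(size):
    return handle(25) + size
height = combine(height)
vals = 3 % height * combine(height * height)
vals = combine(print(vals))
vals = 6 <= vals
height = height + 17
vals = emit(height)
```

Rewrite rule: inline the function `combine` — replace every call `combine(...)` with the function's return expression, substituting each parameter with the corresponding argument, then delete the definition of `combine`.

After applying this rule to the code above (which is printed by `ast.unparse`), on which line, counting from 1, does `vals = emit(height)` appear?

6

Transformed code:
height = handle(25) + height
vals = 3 % height * (handle(25) + height * height)
vals = handle(25) + print(vals)
vals = 6 <= vals
height = height + 17
vals = emit(height)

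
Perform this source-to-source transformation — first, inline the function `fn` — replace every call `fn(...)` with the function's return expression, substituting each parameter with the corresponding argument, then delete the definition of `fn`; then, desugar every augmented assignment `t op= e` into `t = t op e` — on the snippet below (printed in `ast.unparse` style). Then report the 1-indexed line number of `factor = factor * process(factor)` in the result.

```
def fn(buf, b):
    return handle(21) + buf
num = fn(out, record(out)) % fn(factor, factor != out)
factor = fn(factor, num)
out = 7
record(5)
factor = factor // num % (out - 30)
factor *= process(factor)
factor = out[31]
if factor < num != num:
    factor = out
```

6

Transformed code:
num = (handle(21) + out) % (handle(21) + factor)
factor = handle(21) + factor
out = 7
record(5)
factor = factor // num % (out - 30)
factor = factor * process(factor)
factor = out[31]
if factor < num != num:
    factor = out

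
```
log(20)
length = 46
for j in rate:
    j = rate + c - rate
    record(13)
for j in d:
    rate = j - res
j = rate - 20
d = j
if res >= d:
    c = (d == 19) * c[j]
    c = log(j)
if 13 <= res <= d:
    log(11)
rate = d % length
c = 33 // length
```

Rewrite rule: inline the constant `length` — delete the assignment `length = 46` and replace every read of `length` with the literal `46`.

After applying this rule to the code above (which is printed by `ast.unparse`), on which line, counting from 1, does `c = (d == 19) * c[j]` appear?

10

Transformed code:
log(20)
for j in rate:
    j = rate + c - rate
    record(13)
for j in d:
    rate = j - res
j = rate - 20
d = j
if res >= d:
    c = (d == 19) * c[j]
    c = log(j)
if 13 <= res <= d:
    log(11)
rate = d % 46
c = 33 // 46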